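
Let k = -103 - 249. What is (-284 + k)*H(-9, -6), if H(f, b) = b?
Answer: 3816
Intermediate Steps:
k = -352
(-284 + k)*H(-9, -6) = (-284 - 352)*(-6) = -636*(-6) = 3816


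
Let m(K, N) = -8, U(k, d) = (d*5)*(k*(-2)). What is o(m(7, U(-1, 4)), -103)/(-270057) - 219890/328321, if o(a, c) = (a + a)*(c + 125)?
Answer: -59267264738/88665384297 ≈ -0.66844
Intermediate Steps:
U(k, d) = -10*d*k (U(k, d) = (5*d)*(-2*k) = -10*d*k)
o(a, c) = 2*a*(125 + c) (o(a, c) = (2*a)*(125 + c) = 2*a*(125 + c))
o(m(7, U(-1, 4)), -103)/(-270057) - 219890/328321 = (2*(-8)*(125 - 103))/(-270057) - 219890/328321 = (2*(-8)*22)*(-1/270057) - 219890*1/328321 = -352*(-1/270057) - 219890/328321 = 352/270057 - 219890/328321 = -59267264738/88665384297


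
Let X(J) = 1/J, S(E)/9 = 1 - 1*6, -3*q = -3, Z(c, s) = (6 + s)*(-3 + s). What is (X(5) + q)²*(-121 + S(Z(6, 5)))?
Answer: -5976/25 ≈ -239.04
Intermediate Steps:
Z(c, s) = (-3 + s)*(6 + s)
q = 1 (q = -⅓*(-3) = 1)
S(E) = -45 (S(E) = 9*(1 - 1*6) = 9*(1 - 6) = 9*(-5) = -45)
X(J) = 1/J
(X(5) + q)²*(-121 + S(Z(6, 5))) = (1/5 + 1)²*(-121 - 45) = (⅕ + 1)²*(-166) = (6/5)²*(-166) = (36/25)*(-166) = -5976/25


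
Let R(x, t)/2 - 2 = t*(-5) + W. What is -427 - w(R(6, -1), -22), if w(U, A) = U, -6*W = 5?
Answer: -1318/3 ≈ -439.33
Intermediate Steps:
W = -⅚ (W = -⅙*5 = -⅚ ≈ -0.83333)
R(x, t) = 7/3 - 10*t (R(x, t) = 4 + 2*(t*(-5) - ⅚) = 4 + 2*(-5*t - ⅚) = 4 + 2*(-⅚ - 5*t) = 4 + (-5/3 - 10*t) = 7/3 - 10*t)
-427 - w(R(6, -1), -22) = -427 - (7/3 - 10*(-1)) = -427 - (7/3 + 10) = -427 - 1*37/3 = -427 - 37/3 = -1318/3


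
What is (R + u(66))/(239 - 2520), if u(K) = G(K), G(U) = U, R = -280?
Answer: 214/2281 ≈ 0.093819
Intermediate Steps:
u(K) = K
(R + u(66))/(239 - 2520) = (-280 + 66)/(239 - 2520) = -214/(-2281) = -214*(-1/2281) = 214/2281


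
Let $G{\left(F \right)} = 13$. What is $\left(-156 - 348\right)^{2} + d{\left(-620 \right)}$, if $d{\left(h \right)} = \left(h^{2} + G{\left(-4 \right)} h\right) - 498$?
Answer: $629858$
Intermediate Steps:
$d{\left(h \right)} = -498 + h^{2} + 13 h$ ($d{\left(h \right)} = \left(h^{2} + 13 h\right) - 498 = -498 + h^{2} + 13 h$)
$\left(-156 - 348\right)^{2} + d{\left(-620 \right)} = \left(-156 - 348\right)^{2} + \left(-498 + \left(-620\right)^{2} + 13 \left(-620\right)\right) = \left(-504\right)^{2} - -375842 = 254016 + 375842 = 629858$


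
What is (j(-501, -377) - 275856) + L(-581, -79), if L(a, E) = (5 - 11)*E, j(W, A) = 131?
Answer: -275251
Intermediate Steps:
L(a, E) = -6*E
(j(-501, -377) - 275856) + L(-581, -79) = (131 - 275856) - 6*(-79) = -275725 + 474 = -275251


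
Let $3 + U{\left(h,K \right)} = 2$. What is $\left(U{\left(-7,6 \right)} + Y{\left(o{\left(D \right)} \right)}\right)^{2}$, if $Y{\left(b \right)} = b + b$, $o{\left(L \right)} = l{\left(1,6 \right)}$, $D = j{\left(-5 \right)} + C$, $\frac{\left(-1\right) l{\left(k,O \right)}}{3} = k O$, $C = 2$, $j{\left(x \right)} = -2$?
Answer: $1369$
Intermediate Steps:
$U{\left(h,K \right)} = -1$ ($U{\left(h,K \right)} = -3 + 2 = -1$)
$l{\left(k,O \right)} = - 3 O k$ ($l{\left(k,O \right)} = - 3 k O = - 3 O k$)
$D = 0$ ($D = -2 + 2 = 0$)
$o{\left(L \right)} = -18$ ($o{\left(L \right)} = \left(-3\right) 6 \cdot 1 = -18$)
$Y{\left(b \right)} = 2 b$
$\left(U{\left(-7,6 \right)} + Y{\left(o{\left(D \right)} \right)}\right)^{2} = \left(-1 + 2 \left(-18\right)\right)^{2} = \left(-1 - 36\right)^{2} = \left(-37\right)^{2} = 1369$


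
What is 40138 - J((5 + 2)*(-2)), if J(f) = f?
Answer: 40152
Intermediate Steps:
40138 - J((5 + 2)*(-2)) = 40138 - (5 + 2)*(-2) = 40138 - 7*(-2) = 40138 - 1*(-14) = 40138 + 14 = 40152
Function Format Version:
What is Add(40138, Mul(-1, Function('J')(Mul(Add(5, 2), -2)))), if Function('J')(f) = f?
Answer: 40152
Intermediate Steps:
Add(40138, Mul(-1, Function('J')(Mul(Add(5, 2), -2)))) = Add(40138, Mul(-1, Mul(Add(5, 2), -2))) = Add(40138, Mul(-1, Mul(7, -2))) = Add(40138, Mul(-1, -14)) = Add(40138, 14) = 40152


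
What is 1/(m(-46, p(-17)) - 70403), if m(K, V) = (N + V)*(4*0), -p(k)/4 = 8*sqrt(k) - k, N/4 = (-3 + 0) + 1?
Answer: -1/70403 ≈ -1.4204e-5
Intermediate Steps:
N = -8 (N = 4*((-3 + 0) + 1) = 4*(-3 + 1) = 4*(-2) = -8)
p(k) = -32*sqrt(k) + 4*k (p(k) = -4*(8*sqrt(k) - k) = -4*(-k + 8*sqrt(k)) = -32*sqrt(k) + 4*k)
m(K, V) = 0 (m(K, V) = (-8 + V)*(4*0) = (-8 + V)*0 = 0)
1/(m(-46, p(-17)) - 70403) = 1/(0 - 70403) = 1/(-70403) = -1/70403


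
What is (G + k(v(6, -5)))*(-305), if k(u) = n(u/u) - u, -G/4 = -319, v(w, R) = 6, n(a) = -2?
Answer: -386740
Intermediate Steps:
G = 1276 (G = -4*(-319) = 1276)
k(u) = -2 - u
(G + k(v(6, -5)))*(-305) = (1276 + (-2 - 1*6))*(-305) = (1276 + (-2 - 6))*(-305) = (1276 - 8)*(-305) = 1268*(-305) = -386740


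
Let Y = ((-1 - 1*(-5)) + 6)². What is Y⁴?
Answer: 100000000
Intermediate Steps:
Y = 100 (Y = ((-1 + 5) + 6)² = (4 + 6)² = 10² = 100)
Y⁴ = 100⁴ = 100000000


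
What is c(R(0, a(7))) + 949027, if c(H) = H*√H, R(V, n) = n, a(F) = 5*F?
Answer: 949027 + 35*√35 ≈ 9.4923e+5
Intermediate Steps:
c(H) = H^(3/2)
c(R(0, a(7))) + 949027 = (5*7)^(3/2) + 949027 = 35^(3/2) + 949027 = 35*√35 + 949027 = 949027 + 35*√35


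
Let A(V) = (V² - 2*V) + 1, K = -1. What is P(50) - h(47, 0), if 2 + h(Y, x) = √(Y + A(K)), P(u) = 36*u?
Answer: 1802 - √51 ≈ 1794.9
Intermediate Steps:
A(V) = 1 + V² - 2*V
h(Y, x) = -2 + √(4 + Y) (h(Y, x) = -2 + √(Y + (1 + (-1)² - 2*(-1))) = -2 + √(Y + (1 + 1 + 2)) = -2 + √(Y + 4) = -2 + √(4 + Y))
P(50) - h(47, 0) = 36*50 - (-2 + √(4 + 47)) = 1800 - (-2 + √51) = 1800 + (2 - √51) = 1802 - √51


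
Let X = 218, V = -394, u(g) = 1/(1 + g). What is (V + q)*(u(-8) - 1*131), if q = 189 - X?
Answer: 388314/7 ≈ 55473.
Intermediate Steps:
q = -29 (q = 189 - 1*218 = 189 - 218 = -29)
(V + q)*(u(-8) - 1*131) = (-394 - 29)*(1/(1 - 8) - 1*131) = -423*(1/(-7) - 131) = -423*(-⅐ - 131) = -423*(-918/7) = 388314/7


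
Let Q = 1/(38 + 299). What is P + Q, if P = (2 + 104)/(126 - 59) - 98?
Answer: -2176953/22579 ≈ -96.415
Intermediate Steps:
Q = 1/337 ≈ 0.0029674
P = -6460/67 (P = 106/67 - 98 = -6460/67 ≈ -96.418)
P + Q = -6460/67 + 1/337 = -2176953/22579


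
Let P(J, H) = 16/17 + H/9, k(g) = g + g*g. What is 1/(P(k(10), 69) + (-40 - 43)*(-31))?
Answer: 51/131662 ≈ 0.00038736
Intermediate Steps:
k(g) = g + g²
P(J, H) = 16/17 + H/9 (P(J, H) = 16*(1/17) + H*(⅑) = 16/17 + H/9)
1/(P(k(10), 69) + (-40 - 43)*(-31)) = 1/((16/17 + (⅑)*69) + (-40 - 43)*(-31)) = 1/((16/17 + 23/3) - 83*(-31)) = 1/(439/51 + 2573) = 1/(131662/51) = 51/131662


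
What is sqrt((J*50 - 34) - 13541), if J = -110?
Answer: 5*I*sqrt(763) ≈ 138.11*I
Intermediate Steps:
sqrt((J*50 - 34) - 13541) = sqrt((-110*50 - 34) - 13541) = sqrt((-5500 - 34) - 13541) = sqrt(-5534 - 13541) = sqrt(-19075) = 5*I*sqrt(763)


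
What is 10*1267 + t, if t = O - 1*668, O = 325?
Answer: 12327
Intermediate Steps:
t = -343 (t = 325 - 1*668 = 325 - 668 = -343)
10*1267 + t = 10*1267 - 343 = 12670 - 343 = 12327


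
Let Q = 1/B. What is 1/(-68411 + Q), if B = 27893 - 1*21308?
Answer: -6585/450486434 ≈ -1.4618e-5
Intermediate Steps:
B = 6585 (B = 27893 - 21308 = 6585)
Q = 1/6585 ≈ 0.00015186
1/(-68411 + Q) = 1/(-68411 + 1/6585) = 1/(-450486434/6585) = -6585/450486434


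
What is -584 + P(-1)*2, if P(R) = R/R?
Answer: -582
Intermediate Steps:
P(R) = 1
-584 + P(-1)*2 = -584 + 1*2 = -584 + 2 = -582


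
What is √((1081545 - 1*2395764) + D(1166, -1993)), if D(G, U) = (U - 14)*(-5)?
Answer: 14*I*√6654 ≈ 1142.0*I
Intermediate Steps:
D(G, U) = 70 - 5*U (D(G, U) = (-14 + U)*(-5) = 70 - 5*U)
√((1081545 - 1*2395764) + D(1166, -1993)) = √((1081545 - 1*2395764) + (70 - 5*(-1993))) = √((1081545 - 2395764) + (70 + 9965)) = √(-1314219 + 10035) = √(-1304184) = 14*I*√6654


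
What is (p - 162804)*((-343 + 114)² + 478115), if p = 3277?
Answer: -84638007012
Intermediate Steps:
(p - 162804)*((-343 + 114)² + 478115) = (3277 - 162804)*((-343 + 114)² + 478115) = -159527*((-229)² + 478115) = -159527*(52441 + 478115) = -159527*530556 = -84638007012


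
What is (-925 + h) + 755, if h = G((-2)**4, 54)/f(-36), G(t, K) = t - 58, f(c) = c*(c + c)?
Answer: -73447/432 ≈ -170.02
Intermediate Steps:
f(c) = 2*c**2 (f(c) = c*(2*c) = 2*c**2)
G(t, K) = -58 + t
h = -7/432 (h = (-58 + (-2)**4)/((2*(-36)**2)) = (-58 + 16)/((2*1296)) = -42/2592 = -42*1/2592 = -7/432 ≈ -0.016204)
(-925 + h) + 755 = (-925 - 7/432) + 755 = -399607/432 + 755 = -73447/432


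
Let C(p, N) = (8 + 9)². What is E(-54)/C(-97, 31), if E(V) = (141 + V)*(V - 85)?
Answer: -12093/289 ≈ -41.844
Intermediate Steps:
E(V) = (-85 + V)*(141 + V) (E(V) = (141 + V)*(-85 + V) = (-85 + V)*(141 + V))
C(p, N) = 289 (C(p, N) = 17² = 289)
E(-54)/C(-97, 31) = (-11985 + (-54)² + 56*(-54))/289 = (-11985 + 2916 - 3024)*(1/289) = -12093*1/289 = -12093/289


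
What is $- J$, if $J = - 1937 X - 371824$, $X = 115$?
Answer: $594579$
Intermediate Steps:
$J = -594579$ ($J = \left(-1937\right) 115 - 371824 = -222755 - 371824 = -594579$)
$- J = \left(-1\right) \left(-594579\right) = 594579$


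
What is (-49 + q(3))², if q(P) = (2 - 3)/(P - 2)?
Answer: 2500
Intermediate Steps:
q(P) = -1/(-2 + P)
(-49 + q(3))² = (-49 - 1/(-2 + 3))² = (-49 - 1/1)² = (-49 - 1*1)² = (-49 - 1)² = (-50)² = 2500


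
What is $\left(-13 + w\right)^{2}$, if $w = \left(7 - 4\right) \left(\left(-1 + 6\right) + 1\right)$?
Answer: $25$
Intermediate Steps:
$w = 18$ ($w = 3 \left(5 + 1\right) = 3 \cdot 6 = 18$)
$\left(-13 + w\right)^{2} = \left(-13 + 18\right)^{2} = 5^{2} = 25$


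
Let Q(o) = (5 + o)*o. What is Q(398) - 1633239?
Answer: -1472845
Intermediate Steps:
Q(o) = o*(5 + o)
Q(398) - 1633239 = 398*(5 + 398) - 1633239 = 398*403 - 1633239 = 160394 - 1633239 = -1472845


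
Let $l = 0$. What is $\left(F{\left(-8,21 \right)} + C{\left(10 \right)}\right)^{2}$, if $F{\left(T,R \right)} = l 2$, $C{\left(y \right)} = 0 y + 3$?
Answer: $9$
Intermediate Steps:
$C{\left(y \right)} = 3$ ($C{\left(y \right)} = 0 + 3 = 3$)
$F{\left(T,R \right)} = 0$ ($F{\left(T,R \right)} = 0 \cdot 2 = 0$)
$\left(F{\left(-8,21 \right)} + C{\left(10 \right)}\right)^{2} = \left(0 + 3\right)^{2} = 3^{2} = 9$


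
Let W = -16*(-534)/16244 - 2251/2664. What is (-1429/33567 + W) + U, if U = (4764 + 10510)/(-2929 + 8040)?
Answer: 1625200094984299/618677561059416 ≈ 2.6269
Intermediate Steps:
W = -3451007/10818504 (W = 8544*(1/16244) - 2251*1/2664 = 2136/4061 - 2251/2664 = -3451007/10818504 ≈ -0.31899)
U = 15274/5111 ≈ 2.9885
(-1429/33567 + W) + U = (-1429/33567 - 3451007/10818504) + 15274/5111 = -43766531395/121048241256 + 15274/5111 = 1625200094984299/618677561059416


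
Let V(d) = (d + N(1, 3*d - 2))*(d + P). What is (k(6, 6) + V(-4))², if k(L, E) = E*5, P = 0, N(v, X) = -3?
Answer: 3364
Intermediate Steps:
k(L, E) = 5*E
V(d) = d*(-3 + d) (V(d) = (d - 3)*(d + 0) = (-3 + d)*d = d*(-3 + d))
(k(6, 6) + V(-4))² = (5*6 - 4*(-3 - 4))² = (30 - 4*(-7))² = (30 + 28)² = 58² = 3364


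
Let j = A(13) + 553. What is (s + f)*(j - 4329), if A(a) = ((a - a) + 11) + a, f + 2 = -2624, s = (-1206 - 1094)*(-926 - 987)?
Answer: -16498572048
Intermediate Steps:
s = 4399900 (s = -2300*(-1913) = 4399900)
f = -2626 (f = -2 - 2624 = -2626)
A(a) = 11 + a (A(a) = (0 + 11) + a = 11 + a)
j = 577 (j = (11 + 13) + 553 = 24 + 553 = 577)
(s + f)*(j - 4329) = (4399900 - 2626)*(577 - 4329) = 4397274*(-3752) = -16498572048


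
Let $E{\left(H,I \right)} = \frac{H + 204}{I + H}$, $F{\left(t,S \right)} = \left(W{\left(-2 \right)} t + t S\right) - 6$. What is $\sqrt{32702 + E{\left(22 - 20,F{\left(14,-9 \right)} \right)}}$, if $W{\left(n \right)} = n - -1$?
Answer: $\frac{\sqrt{4708882}}{12} \approx 180.83$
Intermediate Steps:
$W{\left(n \right)} = 1 + n$ ($W{\left(n \right)} = n + 1 = 1 + n$)
$F{\left(t,S \right)} = -6 - t + S t$ ($F{\left(t,S \right)} = \left(\left(1 - 2\right) t + t S\right) - 6 = \left(- t + S t\right) - 6 = -6 - t + S t$)
$E{\left(H,I \right)} = \frac{204 + H}{H + I}$
$\sqrt{32702 + E{\left(22 - 20,F{\left(14,-9 \right)} \right)}} = \sqrt{32702 + \frac{204 + \left(22 - 20\right)}{\left(22 - 20\right) - 146}} = \sqrt{32702 + \frac{204 + 2}{2 - 146}} = \sqrt{32702 + \frac{1}{2 - 146} \cdot 206} = \sqrt{32702 + \frac{1}{-144} \cdot 206} = \sqrt{32702 - \frac{103}{72}} = \sqrt{\frac{2354441}{72}} = \frac{\sqrt{4708882}}{12}$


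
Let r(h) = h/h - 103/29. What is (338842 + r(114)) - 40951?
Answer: 8638765/29 ≈ 2.9789e+5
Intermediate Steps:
r(h) = -74/29 (r(h) = 1 - 103*1/29 = 1 - 103/29 = -74/29)
(338842 + r(114)) - 40951 = (338842 - 74/29) - 40951 = 9826344/29 - 40951 = 8638765/29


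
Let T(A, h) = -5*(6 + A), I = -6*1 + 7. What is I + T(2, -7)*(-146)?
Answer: 5841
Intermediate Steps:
I = 1 (I = -6 + 7 = 1)
T(A, h) = -30 - 5*A
I + T(2, -7)*(-146) = 1 + (-30 - 5*2)*(-146) = 1 + (-30 - 10)*(-146) = 1 - 40*(-146) = 1 + 5840 = 5841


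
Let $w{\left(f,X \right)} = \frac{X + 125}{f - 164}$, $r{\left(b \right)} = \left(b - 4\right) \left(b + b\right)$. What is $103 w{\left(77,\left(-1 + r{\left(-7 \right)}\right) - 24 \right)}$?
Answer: $- \frac{26162}{87} \approx -300.71$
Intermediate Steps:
$r{\left(b \right)} = 2 b \left(-4 + b\right)$ ($r{\left(b \right)} = \left(-4 + b\right) 2 b = 2 b \left(-4 + b\right)$)
$w{\left(f,X \right)} = \frac{125 + X}{-164 + f}$
$103 w{\left(77,\left(-1 + r{\left(-7 \right)}\right) - 24 \right)} = 103 \frac{125 - \left(25 + 14 \left(-4 - 7\right)\right)}{-164 + 77} = 103 \frac{125 - \left(25 - 154\right)}{-87} = 103 \left(- \frac{125 + \left(\left(-1 + 154\right) - 24\right)}{87}\right) = 103 \left(- \frac{125 + \left(153 - 24\right)}{87}\right) = 103 \left(- \frac{125 + 129}{87}\right) = 103 \left(\left(- \frac{1}{87}\right) 254\right) = 103 \left(- \frac{254}{87}\right) = - \frac{26162}{87}$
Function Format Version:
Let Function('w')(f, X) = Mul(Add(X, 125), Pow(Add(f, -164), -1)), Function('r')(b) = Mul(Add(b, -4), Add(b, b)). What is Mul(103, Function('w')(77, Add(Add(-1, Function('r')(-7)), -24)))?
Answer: Rational(-26162, 87) ≈ -300.71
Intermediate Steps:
Function('r')(b) = Mul(2, b, Add(-4, b)) (Function('r')(b) = Mul(Add(-4, b), Mul(2, b)) = Mul(2, b, Add(-4, b)))
Function('w')(f, X) = Mul(Pow(Add(-164, f), -1), Add(125, X)) (Function('w')(f, X) = Mul(Add(125, X), Pow(Add(-164, f), -1)) = Mul(Pow(Add(-164, f), -1), Add(125, X)))
Mul(103, Function('w')(77, Add(Add(-1, Function('r')(-7)), -24))) = Mul(103, Mul(Pow(Add(-164, 77), -1), Add(125, Add(Add(-1, Mul(2, -7, Add(-4, -7))), -24)))) = Mul(103, Mul(Pow(-87, -1), Add(125, Add(Add(-1, Mul(2, -7, -11)), -24)))) = Mul(103, Mul(Rational(-1, 87), Add(125, Add(Add(-1, 154), -24)))) = Mul(103, Mul(Rational(-1, 87), Add(125, Add(153, -24)))) = Mul(103, Mul(Rational(-1, 87), Add(125, 129))) = Mul(103, Mul(Rational(-1, 87), 254)) = Mul(103, Rational(-254, 87)) = Rational(-26162, 87)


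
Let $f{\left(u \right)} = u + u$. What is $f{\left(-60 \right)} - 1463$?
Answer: $-1583$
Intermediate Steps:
$f{\left(u \right)} = 2 u$
$f{\left(-60 \right)} - 1463 = 2 \left(-60\right) - 1463 = -120 - 1463 = -1583$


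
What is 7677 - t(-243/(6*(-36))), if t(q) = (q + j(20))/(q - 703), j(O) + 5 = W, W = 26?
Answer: 43106532/5615 ≈ 7677.0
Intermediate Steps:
j(O) = 21 (j(O) = -5 + 26 = 21)
t(q) = (21 + q)/(-703 + q) (t(q) = (q + 21)/(q - 703) = (21 + q)/(-703 + q))
7677 - t(-243/(6*(-36))) = 7677 - (21 - 243/(6*(-36)))/(-703 - 243/(6*(-36))) = 7677 - (21 - 243/(-216))/(-703 - 243/(-216)) = 7677 - (21 - 243*(-1/216))/(-703 - 243*(-1/216)) = 7677 - (21 + 9/8)/(-703 + 9/8) = 7677 - 177/((-5615/8)*8) = 7677 - (-8)*177/(5615*8) = 7677 - 1*(-177/5615) = 7677 + 177/5615 = 43106532/5615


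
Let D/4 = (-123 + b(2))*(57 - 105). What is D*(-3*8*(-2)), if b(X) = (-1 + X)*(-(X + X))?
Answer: 1170432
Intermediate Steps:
b(X) = -2*X*(-1 + X) (b(X) = (-1 + X)*(-2*X) = -2*X*(-1 + X))
D = 24384 (D = 4*((-123 + 2*2*(1 - 1*2))*(57 - 105)) = 4*((-123 + 2*2*(1 - 2))*(-48)) = 4*((-123 + 2*2*(-1))*(-48)) = 4*((-123 - 4)*(-48)) = 4*(-127*(-48)) = 4*6096 = 24384)
D*(-3*8*(-2)) = 24384*(-3*8*(-2)) = 24384*(-24*(-2)) = 24384*48 = 1170432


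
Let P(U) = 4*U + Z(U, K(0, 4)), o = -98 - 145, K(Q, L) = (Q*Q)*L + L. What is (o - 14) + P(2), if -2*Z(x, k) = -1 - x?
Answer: -495/2 ≈ -247.50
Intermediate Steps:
K(Q, L) = L + L*Q**2 (K(Q, L) = Q**2*L + L = L*Q**2 + L = L + L*Q**2)
o = -243
Z(x, k) = 1/2 + x/2 (Z(x, k) = -(-1 - x)/2 = 1/2 + x/2)
P(U) = 1/2 + 9*U/2 (P(U) = 4*U + (1/2 + U/2) = 1/2 + 9*U/2)
(o - 14) + P(2) = (-243 - 14) + (1/2 + (9/2)*2) = -257 + (1/2 + 9) = -257 + 19/2 = -495/2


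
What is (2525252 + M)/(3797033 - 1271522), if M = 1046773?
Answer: 1190675/841837 ≈ 1.4144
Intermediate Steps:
(2525252 + M)/(3797033 - 1271522) = (2525252 + 1046773)/(3797033 - 1271522) = 3572025/2525511 = 3572025*(1/2525511) = 1190675/841837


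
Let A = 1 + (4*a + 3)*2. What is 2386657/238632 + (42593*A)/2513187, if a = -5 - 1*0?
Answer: 629189067139/66636315576 ≈ 9.4421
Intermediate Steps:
a = -5 (a = -5 + 0 = -5)
A = -33 (A = 1 + (4*(-5) + 3)*2 = 1 + (-20 + 3)*2 = 1 - 17*2 = 1 - 34 = -33)
2386657/238632 + (42593*A)/2513187 = 2386657/238632 + (42593*(-33))/2513187 = 2386657*(1/238632) - 1405569*1/2513187 = 2386657/238632 - 468523/837729 = 629189067139/66636315576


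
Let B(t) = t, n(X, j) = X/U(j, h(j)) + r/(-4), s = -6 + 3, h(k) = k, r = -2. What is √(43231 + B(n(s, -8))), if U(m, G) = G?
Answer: √691710/4 ≈ 207.92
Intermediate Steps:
s = -3
n(X, j) = ½ + X/j (n(X, j) = X/j - 2/(-4) = X/j - 2*(-¼) = X/j + ½ = ½ + X/j)
√(43231 + B(n(s, -8))) = √(43231 + (-3 + (½)*(-8))/(-8)) = √(43231 - (-3 - 4)/8) = √(43231 - ⅛*(-7)) = √(43231 + 7/8) = √(345855/8) = √691710/4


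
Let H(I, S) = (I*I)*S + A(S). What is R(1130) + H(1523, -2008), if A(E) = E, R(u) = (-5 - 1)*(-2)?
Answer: -4657616228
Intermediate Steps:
R(u) = 12 (R(u) = -6*(-2) = 12)
H(I, S) = S + S*I² (H(I, S) = (I*I)*S + S = I²*S + S = S*I² + S = S + S*I²)
R(1130) + H(1523, -2008) = 12 - 2008*(1 + 1523²) = 12 - 2008*(1 + 2319529) = 12 - 2008*2319530 = 12 - 4657616240 = -4657616228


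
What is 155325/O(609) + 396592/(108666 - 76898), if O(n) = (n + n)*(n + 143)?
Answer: 15341135613/1212393952 ≈ 12.654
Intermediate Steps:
O(n) = 2*n*(143 + n) (O(n) = (2*n)*(143 + n) = 2*n*(143 + n))
155325/O(609) + 396592/(108666 - 76898) = 155325/((2*609*(143 + 609))) + 396592/(108666 - 76898) = 155325/((2*609*752)) + 396592/31768 = 155325/915936 + 396592*(1/31768) = 155325*(1/915936) + 49574/3971 = 51775/305312 + 49574/3971 = 15341135613/1212393952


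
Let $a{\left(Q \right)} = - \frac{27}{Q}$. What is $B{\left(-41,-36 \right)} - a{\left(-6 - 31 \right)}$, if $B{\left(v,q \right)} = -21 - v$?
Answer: $\frac{713}{37} \approx 19.27$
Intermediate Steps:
$B{\left(-41,-36 \right)} - a{\left(-6 - 31 \right)} = \left(-21 - -41\right) - - \frac{27}{-6 - 31} = \left(-21 + 41\right) - - \frac{27}{-37} = 20 - \left(-27\right) \left(- \frac{1}{37}\right) = 20 - \frac{27}{37} = \frac{713}{37}$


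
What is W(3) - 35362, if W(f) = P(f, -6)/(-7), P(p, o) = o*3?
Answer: -247516/7 ≈ -35359.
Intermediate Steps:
P(p, o) = 3*o
W(f) = 18/7 (W(f) = (3*(-6))/(-7) = -18*(-⅐) = 18/7)
W(3) - 35362 = 18/7 - 35362 = -247516/7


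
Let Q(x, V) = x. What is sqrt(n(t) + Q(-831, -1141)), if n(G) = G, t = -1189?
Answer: 2*I*sqrt(505) ≈ 44.944*I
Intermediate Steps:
sqrt(n(t) + Q(-831, -1141)) = sqrt(-1189 - 831) = sqrt(-2020) = 2*I*sqrt(505)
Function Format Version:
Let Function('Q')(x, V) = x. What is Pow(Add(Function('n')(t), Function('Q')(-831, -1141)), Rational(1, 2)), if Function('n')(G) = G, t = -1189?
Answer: Mul(2, I, Pow(505, Rational(1, 2))) ≈ Mul(44.944, I)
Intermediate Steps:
Pow(Add(Function('n')(t), Function('Q')(-831, -1141)), Rational(1, 2)) = Pow(Add(-1189, -831), Rational(1, 2)) = Pow(-2020, Rational(1, 2)) = Mul(2, I, Pow(505, Rational(1, 2)))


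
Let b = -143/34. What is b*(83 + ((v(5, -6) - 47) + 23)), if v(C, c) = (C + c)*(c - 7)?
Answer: -5148/17 ≈ -302.82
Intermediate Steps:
b = -143/34 (b = -143*1/34 = -143/34 ≈ -4.2059)
v(C, c) = (-7 + c)*(C + c) (v(C, c) = (C + c)*(-7 + c) = (-7 + c)*(C + c))
b*(83 + ((v(5, -6) - 47) + 23)) = -143*(83 + ((((-6)² - 7*5 - 7*(-6) + 5*(-6)) - 47) + 23))/34 = -143*(83 + (((36 - 35 + 42 - 30) - 47) + 23))/34 = -143*(83 + ((13 - 47) + 23))/34 = -143*(83 + (-34 + 23))/34 = -143*(83 - 11)/34 = -143/34*72 = -5148/17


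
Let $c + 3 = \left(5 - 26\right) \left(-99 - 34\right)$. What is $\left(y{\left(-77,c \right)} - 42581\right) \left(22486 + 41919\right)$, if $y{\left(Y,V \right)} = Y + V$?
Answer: $-2567698540$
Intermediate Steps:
$c = 2790$ ($c = -3 + \left(5 - 26\right) \left(-99 - 34\right) = -3 - -2793 = -3 + 2793 = 2790$)
$y{\left(Y,V \right)} = V + Y$
$\left(y{\left(-77,c \right)} - 42581\right) \left(22486 + 41919\right) = \left(\left(2790 - 77\right) - 42581\right) \left(22486 + 41919\right) = \left(2713 - 42581\right) 64405 = \left(-39868\right) 64405 = -2567698540$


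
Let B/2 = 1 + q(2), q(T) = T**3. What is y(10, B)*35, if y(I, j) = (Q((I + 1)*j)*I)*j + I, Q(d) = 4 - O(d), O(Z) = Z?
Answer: -1221850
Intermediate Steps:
B = 18 (B = 2*(1 + 2**3) = 2*(1 + 8) = 2*9 = 18)
Q(d) = 4 - d
y(I, j) = I + I*j*(4 - j*(1 + I)) (y(I, j) = ((4 - (I + 1)*j)*I)*j + I = ((4 - (1 + I)*j)*I)*j + I = ((4 - j*(1 + I))*I)*j + I = (I*(4 - j*(1 + I)))*j + I = I*j*(4 - j*(1 + I)) + I = I + I*j*(4 - j*(1 + I)))
y(10, B)*35 = -1*10*(-1 + 18*(-4 + 18*(1 + 10)))*35 = -1*10*(-1 + 18*(-4 + 18*11))*35 = -1*10*(-1 + 18*(-4 + 198))*35 = -1*10*(-1 + 18*194)*35 = -1*10*(-1 + 3492)*35 = -1*10*3491*35 = -34910*35 = -1221850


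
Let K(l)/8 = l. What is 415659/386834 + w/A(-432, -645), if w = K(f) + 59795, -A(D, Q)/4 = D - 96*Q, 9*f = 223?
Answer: 50801621299/61163097408 ≈ 0.83059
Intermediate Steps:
f = 223/9 (f = (⅑)*223 = 223/9 ≈ 24.778)
K(l) = 8*l
A(D, Q) = -4*D + 384*Q (A(D, Q) = -4*(D - 96*Q) = -4*D + 384*Q)
w = 539939/9 (w = 8*(223/9) + 59795 = 1784/9 + 59795 = 539939/9 ≈ 59993.)
415659/386834 + w/A(-432, -645) = 415659/386834 + 539939/(9*(-4*(-432) + 384*(-645))) = 415659*(1/386834) + 539939/(9*(1728 - 247680)) = 415659/386834 + (539939/9)/(-245952) = 415659/386834 + (539939/9)*(-1/245952) = 415659/386834 - 539939/2213568 = 50801621299/61163097408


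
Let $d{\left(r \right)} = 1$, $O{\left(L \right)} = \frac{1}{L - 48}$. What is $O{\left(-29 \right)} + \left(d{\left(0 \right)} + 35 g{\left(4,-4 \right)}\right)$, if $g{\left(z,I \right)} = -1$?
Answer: $- \frac{2619}{77} \approx -34.013$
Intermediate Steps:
$O{\left(L \right)} = \frac{1}{-48 + L}$
$O{\left(-29 \right)} + \left(d{\left(0 \right)} + 35 g{\left(4,-4 \right)}\right) = \frac{1}{-48 - 29} + \left(1 + 35 \left(-1\right)\right) = \frac{1}{-77} + \left(1 - 35\right) = - \frac{1}{77} - 34 = - \frac{2619}{77}$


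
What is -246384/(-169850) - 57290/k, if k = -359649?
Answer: 49171232858/30543191325 ≈ 1.6099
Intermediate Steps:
-246384/(-169850) - 57290/k = -246384/(-169850) - 57290/(-359649) = -246384*(-1/169850) - 57290*(-1/359649) = 123192/84925 + 57290/359649 = 49171232858/30543191325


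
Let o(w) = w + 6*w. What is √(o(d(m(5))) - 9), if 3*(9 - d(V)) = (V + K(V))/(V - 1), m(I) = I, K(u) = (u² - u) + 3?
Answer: √339/3 ≈ 6.1373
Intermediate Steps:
K(u) = 3 + u² - u
d(V) = 9 - (3 + V²)/(3*(-1 + V)) (d(V) = 9 - (V + (3 + V² - V))/(3*(V - 1)) = 9 - (3 + V²)/(3*(-1 + V)))
o(w) = 7*w
√(o(d(m(5))) - 9) = √(7*((-30 - 1*5² + 27*5)/(3*(-1 + 5))) - 9) = √(7*((⅓)*(-30 - 1*25 + 135)/4) - 9) = √(7*((⅓)*(¼)*(-30 - 25 + 135)) - 9) = √(7*((⅓)*(¼)*80) - 9) = √(7*(20/3) - 9) = √(140/3 - 9) = √(113/3) = √339/3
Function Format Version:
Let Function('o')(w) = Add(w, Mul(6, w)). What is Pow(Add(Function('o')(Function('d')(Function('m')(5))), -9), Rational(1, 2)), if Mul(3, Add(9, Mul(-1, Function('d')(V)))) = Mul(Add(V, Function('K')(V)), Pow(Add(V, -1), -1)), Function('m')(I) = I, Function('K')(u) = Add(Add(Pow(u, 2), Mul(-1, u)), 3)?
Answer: Mul(Rational(1, 3), Pow(339, Rational(1, 2))) ≈ 6.1373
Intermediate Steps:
Function('K')(u) = Add(3, Pow(u, 2), Mul(-1, u))
Function('d')(V) = Add(9, Mul(Rational(-1, 3), Pow(Add(-1, V), -1), Add(3, Pow(V, 2)))) (Function('d')(V) = Add(9, Mul(Rational(-1, 3), Mul(Add(V, Add(3, Pow(V, 2), Mul(-1, V))), Pow(Add(V, -1), -1)))) = Add(9, Mul(Rational(-1, 3), Mul(Add(3, Pow(V, 2)), Pow(Add(-1, V), -1)))) = Add(9, Mul(Rational(-1, 3), Mul(Pow(Add(-1, V), -1), Add(3, Pow(V, 2))))) = Add(9, Mul(Rational(-1, 3), Pow(Add(-1, V), -1), Add(3, Pow(V, 2)))))
Function('o')(w) = Mul(7, w)
Pow(Add(Function('o')(Function('d')(Function('m')(5))), -9), Rational(1, 2)) = Pow(Add(Mul(7, Mul(Rational(1, 3), Pow(Add(-1, 5), -1), Add(-30, Mul(-1, Pow(5, 2)), Mul(27, 5)))), -9), Rational(1, 2)) = Pow(Add(Mul(7, Mul(Rational(1, 3), Pow(4, -1), Add(-30, Mul(-1, 25), 135))), -9), Rational(1, 2)) = Pow(Add(Mul(7, Mul(Rational(1, 3), Rational(1, 4), Add(-30, -25, 135))), -9), Rational(1, 2)) = Pow(Add(Mul(7, Mul(Rational(1, 3), Rational(1, 4), 80)), -9), Rational(1, 2)) = Pow(Add(Mul(7, Rational(20, 3)), -9), Rational(1, 2)) = Pow(Add(Rational(140, 3), -9), Rational(1, 2)) = Pow(Rational(113, 3), Rational(1, 2)) = Mul(Rational(1, 3), Pow(339, Rational(1, 2)))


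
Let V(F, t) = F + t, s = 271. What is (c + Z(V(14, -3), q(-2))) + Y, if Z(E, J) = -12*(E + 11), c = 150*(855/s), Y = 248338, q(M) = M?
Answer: 67356304/271 ≈ 2.4855e+5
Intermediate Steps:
c = 128250/271 (c = 150*(855/271) = 128250/271 ≈ 473.25)
Z(E, J) = -132 - 12*E (Z(E, J) = -12*(11 + E) = -132 - 12*E)
(c + Z(V(14, -3), q(-2))) + Y = (128250/271 + (-132 - 12*(14 - 3))) + 248338 = (128250/271 + (-132 - 12*11)) + 248338 = (128250/271 + (-132 - 132)) + 248338 = (128250/271 - 264) + 248338 = 56706/271 + 248338 = 67356304/271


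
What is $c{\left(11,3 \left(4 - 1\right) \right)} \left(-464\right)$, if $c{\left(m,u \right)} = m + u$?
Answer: $-9280$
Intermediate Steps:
$c{\left(11,3 \left(4 - 1\right) \right)} \left(-464\right) = \left(11 + 3 \left(4 - 1\right)\right) \left(-464\right) = \left(11 + 3 \cdot 3\right) \left(-464\right) = \left(11 + 9\right) \left(-464\right) = 20 \left(-464\right) = -9280$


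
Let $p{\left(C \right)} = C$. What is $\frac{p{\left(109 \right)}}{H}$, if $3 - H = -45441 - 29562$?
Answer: $\frac{109}{75006} \approx 0.0014532$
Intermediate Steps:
$H = 75006$ ($H = 3 - \left(-45441 - 29562\right) = 3 - -75003 = 3 + 75003 = 75006$)
$\frac{p{\left(109 \right)}}{H} = \frac{109}{75006}$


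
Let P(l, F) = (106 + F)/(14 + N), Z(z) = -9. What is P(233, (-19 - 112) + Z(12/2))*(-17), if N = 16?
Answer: 289/15 ≈ 19.267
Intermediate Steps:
P(l, F) = 53/15 + F/30 (P(l, F) = (106 + F)/(14 + 16) = (106 + F)/30 = (106 + F)*(1/30) = 53/15 + F/30)
P(233, (-19 - 112) + Z(12/2))*(-17) = (53/15 + ((-19 - 112) - 9)/30)*(-17) = (53/15 + (-131 - 9)/30)*(-17) = (53/15 + (1/30)*(-140))*(-17) = (53/15 - 14/3)*(-17) = -17/15*(-17) = 289/15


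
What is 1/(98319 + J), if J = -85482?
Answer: 1/12837 ≈ 7.7900e-5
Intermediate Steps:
1/(98319 + J) = 1/(98319 - 85482) = 1/12837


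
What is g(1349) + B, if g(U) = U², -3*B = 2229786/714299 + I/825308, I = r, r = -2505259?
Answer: 3218409075628676429/1768550037276 ≈ 1.8198e+6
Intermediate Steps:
I = -2505259
B = -50756225647/1768550037276 (B = -(2229786/714299 - 2505259/825308)/3 = -⅓*50756225647/589516679092 = -50756225647/1768550037276 ≈ -0.028699)
g(1349) + B = 1349² - 50756225647/1768550037276 = 1819801 - 50756225647/1768550037276 = 3218409075628676429/1768550037276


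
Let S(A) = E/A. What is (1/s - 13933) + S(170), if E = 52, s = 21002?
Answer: -24872227473/1785170 ≈ -13933.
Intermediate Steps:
S(A) = 52/A
(1/s - 13933) + S(170) = (1/21002 - 13933) + 52/170 = (1/21002 - 13933) + 52*(1/170) = -292620865/21002 + 26/85 = -24872227473/1785170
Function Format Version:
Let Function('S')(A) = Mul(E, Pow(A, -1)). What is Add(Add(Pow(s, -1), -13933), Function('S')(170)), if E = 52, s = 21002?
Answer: Rational(-24872227473, 1785170) ≈ -13933.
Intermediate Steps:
Function('S')(A) = Mul(52, Pow(A, -1))
Add(Add(Pow(s, -1), -13933), Function('S')(170)) = Add(Add(Pow(21002, -1), -13933), Mul(52, Pow(170, -1))) = Add(Add(Rational(1, 21002), -13933), Mul(52, Rational(1, 170))) = Add(Rational(-292620865, 21002), Rational(26, 85)) = Rational(-24872227473, 1785170)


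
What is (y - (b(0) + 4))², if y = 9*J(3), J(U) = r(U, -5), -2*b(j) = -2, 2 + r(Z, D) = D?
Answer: 4624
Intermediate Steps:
r(Z, D) = -2 + D
b(j) = 1 (b(j) = -½*(-2) = 1)
J(U) = -7 (J(U) = -2 - 5 = -7)
y = -63 (y = 9*(-7) = -63)
(y - (b(0) + 4))² = (-63 - (1 + 4))² = (-63 - 1*5)² = (-63 - 5)² = (-68)² = 4624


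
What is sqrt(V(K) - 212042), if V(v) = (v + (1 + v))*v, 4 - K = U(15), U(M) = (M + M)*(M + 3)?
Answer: sqrt(362014) ≈ 601.68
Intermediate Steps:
U(M) = 2*M*(3 + M) (U(M) = (2*M)*(3 + M) = 2*M*(3 + M))
K = -536 (K = 4 - 2*15*(3 + 15) = 4 - 2*15*18 = 4 - 1*540 = 4 - 540 = -536)
V(v) = v*(1 + 2*v) (V(v) = (1 + 2*v)*v = v*(1 + 2*v))
sqrt(V(K) - 212042) = sqrt(-536*(1 + 2*(-536)) - 212042) = sqrt(-536*(1 - 1072) - 212042) = sqrt(-536*(-1071) - 212042) = sqrt(574056 - 212042) = sqrt(362014)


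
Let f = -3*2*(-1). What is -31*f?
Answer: -186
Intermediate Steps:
f = 6 (f = -6*(-1) = 6)
-31*f = -31*6 = -186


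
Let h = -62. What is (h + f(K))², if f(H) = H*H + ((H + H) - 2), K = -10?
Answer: 256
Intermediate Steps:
f(H) = -2 + H² + 2*H (f(H) = H² + (2*H - 2) = H² + (-2 + 2*H) = -2 + H² + 2*H)
(h + f(K))² = (-62 + (-2 + (-10)² + 2*(-10)))² = (-62 + (-2 + 100 - 20))² = (-62 + 78)² = 16² = 256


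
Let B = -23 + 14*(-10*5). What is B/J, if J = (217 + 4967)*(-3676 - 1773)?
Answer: 241/9415872 ≈ 2.5595e-5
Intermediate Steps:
B = -723 (B = -23 + 14*(-50) = -23 - 700 = -723)
J = -28247616 (J = 5184*(-5449) = -28247616)
B/J = -723/(-28247616) = -723*(-1/28247616) = 241/9415872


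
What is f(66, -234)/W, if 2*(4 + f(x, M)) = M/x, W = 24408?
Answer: -127/536976 ≈ -0.00023651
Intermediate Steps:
f(x, M) = -4 + M/(2*x) (f(x, M) = -4 + (M/x)/2 = -4 + M/(2*x))
f(66, -234)/W = (-4 + (½)*(-234)/66)/24408 = (-4 + (½)*(-234)*(1/66))*(1/24408) = (-4 - 39/22)*(1/24408) = -127/22*1/24408 = -127/536976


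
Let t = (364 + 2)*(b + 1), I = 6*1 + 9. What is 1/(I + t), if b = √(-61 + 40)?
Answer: 127/986079 - 122*I*√21/986079 ≈ 0.00012879 - 0.00056697*I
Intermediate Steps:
b = I*√21 (b = √(-21) = I*√21 ≈ 4.5826*I)
I = 15 (I = 6 + 9 = 15)
t = 366 + 366*I*√21 (t = (364 + 2)*(I*√21 + 1) = 366*(1 + I*√21) = 366 + 366*I*√21 ≈ 366.0 + 1677.2*I)
1/(I + t) = 1/(15 + (366 + 366*I*√21)) = 1/(381 + 366*I*√21)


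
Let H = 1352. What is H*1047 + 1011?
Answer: 1416555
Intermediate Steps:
H*1047 + 1011 = 1352*1047 + 1011 = 1415544 + 1011 = 1416555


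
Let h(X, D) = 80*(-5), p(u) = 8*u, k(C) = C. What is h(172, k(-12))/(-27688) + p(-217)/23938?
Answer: -2405698/41424709 ≈ -0.058074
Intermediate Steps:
h(X, D) = -400
h(172, k(-12))/(-27688) + p(-217)/23938 = -400/(-27688) + (8*(-217))/23938 = -400*(-1/27688) - 1736*1/23938 = 50/3461 - 868/11969 = -2405698/41424709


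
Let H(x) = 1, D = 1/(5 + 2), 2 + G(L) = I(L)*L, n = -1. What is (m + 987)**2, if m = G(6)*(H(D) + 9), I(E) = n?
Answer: 822649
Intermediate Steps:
I(E) = -1
G(L) = -2 - L
D = 1/7 ≈ 0.14286
m = -80 (m = (-2 - 1*6)*(1 + 9) = (-2 - 6)*10 = -8*10 = -80)
(m + 987)**2 = (-80 + 987)**2 = 907**2 = 822649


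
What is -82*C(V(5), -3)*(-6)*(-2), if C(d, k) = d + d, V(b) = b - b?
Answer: 0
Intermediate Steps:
V(b) = 0
C(d, k) = 2*d
-82*C(V(5), -3)*(-6)*(-2) = -82*(2*0)*(-6)*(-2) = -82*0*(-6)*(-2) = -0*(-2) = -82*0 = 0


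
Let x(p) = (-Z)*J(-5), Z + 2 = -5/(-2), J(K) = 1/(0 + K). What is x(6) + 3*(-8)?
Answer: -239/10 ≈ -23.900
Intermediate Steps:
J(K) = 1/K
Z = ½ (Z = -2 - 5/(-2) = -2 - 5*(-½) = -2 + 5/2 = ½ ≈ 0.50000)
x(p) = ⅒ (x(p) = -1*½/(-5) = -½*(-⅕) = ⅒)
x(6) + 3*(-8) = ⅒ + 3*(-8) = ⅒ - 24 = -239/10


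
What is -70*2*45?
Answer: -6300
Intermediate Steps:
-70*2*45 = -14*10*45 = -140*45 = -6300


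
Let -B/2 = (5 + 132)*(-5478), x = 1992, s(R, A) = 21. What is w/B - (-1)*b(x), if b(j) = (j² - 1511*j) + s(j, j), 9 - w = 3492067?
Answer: 719093676049/750486 ≈ 9.5817e+5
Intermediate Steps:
w = -3492058 (w = 9 - 1*3492067 = 9 - 3492067 = -3492058)
b(j) = 21 + j² - 1511*j (b(j) = (j² - 1511*j) + 21 = 21 + j² - 1511*j)
B = 1500972 (B = -2*(5 + 132)*(-5478) = -274*(-5478) = -2*(-750486) = 1500972)
w/B - (-1)*b(x) = -3492058/1500972 - (-1)*(21 + 1992² - 1511*1992) = -3492058*1/1500972 - (-1)*(21 + 3968064 - 3009912) = -1746029/750486 - (-1)*958173 = -1746029/750486 - 1*(-958173) = -1746029/750486 + 958173 = 719093676049/750486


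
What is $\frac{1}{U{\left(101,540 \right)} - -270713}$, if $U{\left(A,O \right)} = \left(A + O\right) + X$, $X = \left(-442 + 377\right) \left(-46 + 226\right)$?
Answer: $\frac{1}{259654} \approx 3.8513 \cdot 10^{-6}$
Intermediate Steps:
$X = -11700$ ($X = \left(-65\right) 180 = -11700$)
$U{\left(A,O \right)} = -11700 + A + O$ ($U{\left(A,O \right)} = \left(A + O\right) - 11700 = -11700 + A + O$)
$\frac{1}{U{\left(101,540 \right)} - -270713} = \frac{1}{\left(-11700 + 101 + 540\right) - -270713} = \frac{1}{-11059 + \left(-181132 + 451845\right)} = \frac{1}{-11059 + 270713} = \frac{1}{259654}$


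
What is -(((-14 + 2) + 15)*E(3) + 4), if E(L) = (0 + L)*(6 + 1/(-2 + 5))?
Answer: -61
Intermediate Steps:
E(L) = 19*L/3 (E(L) = L*(6 + 1/3) = L*(19/3) = 19*L/3)
-(((-14 + 2) + 15)*E(3) + 4) = -(((-14 + 2) + 15)*((19/3)*3) + 4) = -((-12 + 15)*19 + 4) = -(3*19 + 4) = -(57 + 4) = -1*61 = -61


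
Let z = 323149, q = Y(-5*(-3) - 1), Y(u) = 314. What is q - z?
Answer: -322835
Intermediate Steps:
q = 314
q - z = 314 - 1*323149 = 314 - 323149 = -322835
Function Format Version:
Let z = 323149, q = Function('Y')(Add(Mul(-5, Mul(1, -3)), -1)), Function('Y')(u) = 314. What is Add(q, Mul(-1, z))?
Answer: -322835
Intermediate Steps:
q = 314
Add(q, Mul(-1, z)) = Add(314, Mul(-1, 323149)) = Add(314, -323149) = -322835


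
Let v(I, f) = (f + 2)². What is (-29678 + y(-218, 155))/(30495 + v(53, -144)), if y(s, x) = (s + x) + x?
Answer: -29586/50659 ≈ -0.58402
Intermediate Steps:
v(I, f) = (2 + f)²
y(s, x) = s + 2*x
(-29678 + y(-218, 155))/(30495 + v(53, -144)) = (-29678 + (-218 + 2*155))/(30495 + (2 - 144)²) = (-29678 + (-218 + 310))/(30495 + (-142)²) = (-29678 + 92)/(30495 + 20164) = -29586/50659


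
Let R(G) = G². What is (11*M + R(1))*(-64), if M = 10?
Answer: -7104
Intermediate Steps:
(11*M + R(1))*(-64) = (11*10 + 1²)*(-64) = (110 + 1)*(-64) = 111*(-64) = -7104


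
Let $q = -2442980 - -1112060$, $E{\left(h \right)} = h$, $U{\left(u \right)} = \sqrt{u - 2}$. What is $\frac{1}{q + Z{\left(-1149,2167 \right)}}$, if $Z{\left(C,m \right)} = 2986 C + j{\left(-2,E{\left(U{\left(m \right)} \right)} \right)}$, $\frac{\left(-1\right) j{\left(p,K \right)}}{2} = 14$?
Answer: $- \frac{1}{4761862} \approx -2.1 \cdot 10^{-7}$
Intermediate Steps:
$U{\left(u \right)} = \sqrt{-2 + u}$
$j{\left(p,K \right)} = -28$ ($j{\left(p,K \right)} = \left(-2\right) 14 = -28$)
$Z{\left(C,m \right)} = -28 + 2986 C$ ($Z{\left(C,m \right)} = 2986 C - 28 = -28 + 2986 C$)
$q = -1330920$ ($q = -2442980 + 1112060 = -1330920$)
$\frac{1}{q + Z{\left(-1149,2167 \right)}} = \frac{1}{-1330920 + \left(-28 + 2986 \left(-1149\right)\right)} = \frac{1}{-1330920 - 3430942} = \frac{1}{-4761862} = - \frac{1}{4761862}$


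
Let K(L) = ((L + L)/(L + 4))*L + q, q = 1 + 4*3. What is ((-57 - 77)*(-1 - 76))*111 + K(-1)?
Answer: 3435935/3 ≈ 1.1453e+6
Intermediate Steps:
q = 13 (q = 1 + 12 = 13)
K(L) = 13 + 2*L**2/(4 + L) (K(L) = ((L + L)/(L + 4))*L + 13 = ((2*L)/(4 + L))*L + 13 = (2*L/(4 + L))*L + 13 = 2*L**2/(4 + L) + 13 = 13 + 2*L**2/(4 + L))
((-57 - 77)*(-1 - 76))*111 + K(-1) = ((-57 - 77)*(-1 - 76))*111 + (52 + 2*(-1)**2 + 13*(-1))/(4 - 1) = -134*(-77)*111 + (52 + 2*1 - 13)/3 = 10318*111 + (52 + 2 - 13)/3 = 1145298 + (1/3)*41 = 1145298 + 41/3 = 3435935/3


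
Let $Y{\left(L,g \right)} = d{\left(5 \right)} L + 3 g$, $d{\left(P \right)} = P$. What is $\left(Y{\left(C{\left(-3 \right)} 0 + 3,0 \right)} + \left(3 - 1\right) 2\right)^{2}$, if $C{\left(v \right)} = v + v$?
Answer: $361$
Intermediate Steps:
$C{\left(v \right)} = 2 v$
$Y{\left(L,g \right)} = 3 g + 5 L$ ($Y{\left(L,g \right)} = 5 L + 3 g = 3 g + 5 L$)
$\left(Y{\left(C{\left(-3 \right)} 0 + 3,0 \right)} + \left(3 - 1\right) 2\right)^{2} = \left(\left(3 \cdot 0 + 5 \left(2 \left(-3\right) 0 + 3\right)\right) + \left(3 - 1\right) 2\right)^{2} = \left(\left(0 + 5 \left(\left(-6\right) 0 + 3\right)\right) + 2 \cdot 2\right)^{2} = \left(\left(0 + 5 \left(0 + 3\right)\right) + 4\right)^{2} = \left(\left(0 + 5 \cdot 3\right) + 4\right)^{2} = \left(\left(0 + 15\right) + 4\right)^{2} = \left(15 + 4\right)^{2} = 19^{2} = 361$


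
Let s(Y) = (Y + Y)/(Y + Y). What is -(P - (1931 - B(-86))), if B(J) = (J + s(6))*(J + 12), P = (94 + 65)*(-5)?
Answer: -3564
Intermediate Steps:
s(Y) = 1 (s(Y) = (2*Y)/((2*Y)) = (2*Y)*(1/(2*Y)) = 1)
P = -795 (P = 159*(-5) = -795)
B(J) = (1 + J)*(12 + J) (B(J) = (J + 1)*(J + 12) = (1 + J)*(12 + J))
-(P - (1931 - B(-86))) = -(-795 - (1931 - (12 + (-86)² + 13*(-86)))) = -(-795 - (1931 - (12 + 7396 - 1118))) = -(-795 - (1931 - 1*6290)) = -(-795 - (1931 - 6290)) = -(-795 - 1*(-4359)) = -(-795 + 4359) = -1*3564 = -3564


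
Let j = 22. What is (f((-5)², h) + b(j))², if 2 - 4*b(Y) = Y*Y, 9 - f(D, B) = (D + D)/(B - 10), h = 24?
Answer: 2595321/196 ≈ 13241.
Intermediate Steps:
f(D, B) = 9 - 2*D/(-10 + B) (f(D, B) = 9 - (D + D)/(B - 10) = 9 - 2*D/(-10 + B))
b(Y) = ½ - Y²/4 (b(Y) = ½ - Y*Y/4 = ½ - Y²/4)
(f((-5)², h) + b(j))² = ((-90 - 2*(-5)² + 9*24)/(-10 + 24) + (½ - ¼*22²))² = ((-90 - 2*25 + 216)/14 + (½ - ¼*484))² = ((-90 - 50 + 216)/14 + (½ - 121))² = ((1/14)*76 - 241/2)² = (38/7 - 241/2)² = (-1611/14)² = 2595321/196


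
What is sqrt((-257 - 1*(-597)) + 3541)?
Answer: sqrt(3881) ≈ 62.298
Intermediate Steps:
sqrt((-257 - 1*(-597)) + 3541) = sqrt((-257 + 597) + 3541) = sqrt(340 + 3541) = sqrt(3881)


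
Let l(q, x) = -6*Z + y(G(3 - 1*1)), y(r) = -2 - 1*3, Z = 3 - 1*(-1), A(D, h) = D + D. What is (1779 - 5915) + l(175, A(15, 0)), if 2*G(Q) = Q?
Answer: -4165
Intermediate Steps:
A(D, h) = 2*D
G(Q) = Q/2
Z = 4 (Z = 3 + 1 = 4)
y(r) = -5 (y(r) = -2 - 3 = -5)
l(q, x) = -29 (l(q, x) = -6*4 - 5 = -24 - 5 = -29)
(1779 - 5915) + l(175, A(15, 0)) = (1779 - 5915) - 29 = -4136 - 29 = -4165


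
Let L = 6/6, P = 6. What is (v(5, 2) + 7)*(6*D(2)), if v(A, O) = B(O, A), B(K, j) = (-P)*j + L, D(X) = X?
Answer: -264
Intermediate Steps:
L = 1 (L = 6*(⅙) = 1)
B(K, j) = 1 - 6*j (B(K, j) = (-1*6)*j + 1 = -6*j + 1 = 1 - 6*j)
v(A, O) = 1 - 6*A
(v(5, 2) + 7)*(6*D(2)) = ((1 - 6*5) + 7)*(6*2) = ((1 - 30) + 7)*12 = (-29 + 7)*12 = -22*12 = -264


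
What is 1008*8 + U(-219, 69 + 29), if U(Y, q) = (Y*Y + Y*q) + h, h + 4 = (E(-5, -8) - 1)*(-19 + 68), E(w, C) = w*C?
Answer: 36470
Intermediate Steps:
E(w, C) = C*w
h = 1907 (h = -4 + (-8*(-5) - 1)*(-19 + 68) = -4 + (40 - 1)*49 = -4 + 39*49 = -4 + 1911 = 1907)
U(Y, q) = 1907 + Y**2 + Y*q (U(Y, q) = (Y*Y + Y*q) + 1907 = (Y**2 + Y*q) + 1907 = 1907 + Y**2 + Y*q)
1008*8 + U(-219, 69 + 29) = 1008*8 + (1907 + (-219)**2 - 219*(69 + 29)) = 8064 + (1907 + 47961 - 219*98) = 8064 + (1907 + 47961 - 21462) = 8064 + 28406 = 36470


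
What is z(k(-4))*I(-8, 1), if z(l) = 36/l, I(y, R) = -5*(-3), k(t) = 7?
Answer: 540/7 ≈ 77.143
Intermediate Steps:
I(y, R) = 15
z(k(-4))*I(-8, 1) = (36/7)*15 = 540/7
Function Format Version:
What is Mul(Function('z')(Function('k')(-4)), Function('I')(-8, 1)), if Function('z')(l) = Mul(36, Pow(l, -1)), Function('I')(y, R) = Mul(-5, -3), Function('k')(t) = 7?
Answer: Rational(540, 7) ≈ 77.143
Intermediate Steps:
Function('I')(y, R) = 15
Mul(Function('z')(Function('k')(-4)), Function('I')(-8, 1)) = Mul(Mul(36, Pow(7, -1)), 15) = Mul(Mul(36, Rational(1, 7)), 15) = Mul(Rational(36, 7), 15) = Rational(540, 7)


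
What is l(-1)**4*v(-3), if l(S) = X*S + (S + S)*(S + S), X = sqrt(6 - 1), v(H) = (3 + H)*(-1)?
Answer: 0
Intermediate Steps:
v(H) = -3 - H
X = sqrt(5) ≈ 2.2361
l(S) = 4*S**2 + S*sqrt(5) (l(S) = sqrt(5)*S + (S + S)*(S + S) = S*sqrt(5) + (2*S)*(2*S) = S*sqrt(5) + 4*S**2 = 4*S**2 + S*sqrt(5))
l(-1)**4*v(-3) = (-(sqrt(5) + 4*(-1)))**4*(-3 - 1*(-3)) = (-(sqrt(5) - 4))**4*(-3 + 3) = (-(-4 + sqrt(5)))**4*0 = (4 - sqrt(5))**4*0 = 0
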